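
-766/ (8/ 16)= -1532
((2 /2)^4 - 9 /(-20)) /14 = 29 /280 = 0.10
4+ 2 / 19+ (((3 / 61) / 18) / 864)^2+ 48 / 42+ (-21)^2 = 5934958636363909 / 13299683217408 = 446.25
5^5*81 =253125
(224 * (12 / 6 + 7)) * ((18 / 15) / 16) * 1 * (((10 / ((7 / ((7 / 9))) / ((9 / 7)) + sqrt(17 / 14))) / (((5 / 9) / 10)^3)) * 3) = 864162432 / 223 - 8817984 * sqrt(238) / 223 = 3265135.43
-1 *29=-29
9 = 9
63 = 63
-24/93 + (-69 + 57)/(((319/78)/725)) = -725488/341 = -2127.53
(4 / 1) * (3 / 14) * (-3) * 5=-12.86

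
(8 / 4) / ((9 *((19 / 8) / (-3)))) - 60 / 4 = -871 / 57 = -15.28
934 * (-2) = -1868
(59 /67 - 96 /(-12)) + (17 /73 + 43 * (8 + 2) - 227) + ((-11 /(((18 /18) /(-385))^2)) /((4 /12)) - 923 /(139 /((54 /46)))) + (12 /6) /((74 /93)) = -2829821603109488 /578551499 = -4891218.17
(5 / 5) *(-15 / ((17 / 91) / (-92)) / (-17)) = -125580 / 289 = -434.53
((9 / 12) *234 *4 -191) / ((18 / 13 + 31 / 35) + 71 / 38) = 8835190 / 71559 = 123.47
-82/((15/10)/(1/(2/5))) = -410/3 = -136.67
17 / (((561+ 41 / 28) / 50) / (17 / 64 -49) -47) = -9279025 / 25779767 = -0.36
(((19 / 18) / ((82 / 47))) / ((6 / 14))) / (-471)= -0.00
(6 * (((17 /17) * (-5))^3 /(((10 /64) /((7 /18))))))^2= 31360000 /9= 3484444.44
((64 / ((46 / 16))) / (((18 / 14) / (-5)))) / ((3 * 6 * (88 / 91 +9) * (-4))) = 203840 / 1689741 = 0.12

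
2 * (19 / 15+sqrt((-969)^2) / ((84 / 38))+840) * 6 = 15355.49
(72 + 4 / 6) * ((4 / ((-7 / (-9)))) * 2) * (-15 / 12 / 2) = -3270 / 7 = -467.14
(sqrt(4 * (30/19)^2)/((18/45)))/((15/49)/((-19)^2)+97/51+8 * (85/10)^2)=712215/52315294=0.01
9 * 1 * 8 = 72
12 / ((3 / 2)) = 8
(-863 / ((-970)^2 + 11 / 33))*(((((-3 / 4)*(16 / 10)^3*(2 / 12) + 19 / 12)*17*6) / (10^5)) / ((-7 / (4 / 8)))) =70728891 / 987945350000000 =0.00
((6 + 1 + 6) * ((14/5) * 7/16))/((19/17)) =10829/760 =14.25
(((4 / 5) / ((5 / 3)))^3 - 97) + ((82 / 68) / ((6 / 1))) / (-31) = -9574525253 / 98812500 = -96.90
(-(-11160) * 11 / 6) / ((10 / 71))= 145266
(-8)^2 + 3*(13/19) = 1255/19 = 66.05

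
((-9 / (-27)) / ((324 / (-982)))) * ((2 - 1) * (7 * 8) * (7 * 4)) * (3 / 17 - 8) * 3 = 51197552 / 1377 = 37180.50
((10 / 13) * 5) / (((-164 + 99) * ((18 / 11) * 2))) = -55 / 3042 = -0.02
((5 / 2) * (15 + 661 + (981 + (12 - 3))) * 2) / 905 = 1666 / 181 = 9.20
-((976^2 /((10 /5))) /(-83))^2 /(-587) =226850258944 /4043843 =56097.69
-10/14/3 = -5/21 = -0.24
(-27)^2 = 729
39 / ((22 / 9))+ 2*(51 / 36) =620 / 33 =18.79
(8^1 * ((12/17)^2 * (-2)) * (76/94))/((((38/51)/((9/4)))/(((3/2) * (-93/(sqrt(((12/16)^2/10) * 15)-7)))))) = -485968896/1231259-26034048 * sqrt(6)/1231259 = -446.49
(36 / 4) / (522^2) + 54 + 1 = 1665181 / 30276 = 55.00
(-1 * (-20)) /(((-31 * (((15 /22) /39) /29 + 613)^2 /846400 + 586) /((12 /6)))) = 2328969001216000 /33318065578001001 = 0.07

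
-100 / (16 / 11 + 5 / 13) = -14300 / 263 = -54.37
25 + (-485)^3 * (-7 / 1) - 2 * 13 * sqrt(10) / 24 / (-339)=13 * sqrt(10) / 4068 + 798588900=798588900.01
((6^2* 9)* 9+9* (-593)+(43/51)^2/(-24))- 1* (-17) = -150069145/62424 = -2404.03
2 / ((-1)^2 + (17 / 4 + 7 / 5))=40 / 133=0.30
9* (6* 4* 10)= 2160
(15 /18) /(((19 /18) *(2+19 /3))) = 9 /95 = 0.09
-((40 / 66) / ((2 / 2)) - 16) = 508 / 33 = 15.39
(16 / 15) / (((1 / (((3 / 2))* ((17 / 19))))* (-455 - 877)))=-34 / 31635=-0.00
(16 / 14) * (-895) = -1022.86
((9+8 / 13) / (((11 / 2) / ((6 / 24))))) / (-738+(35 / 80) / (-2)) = -2000 / 3378089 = -0.00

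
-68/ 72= -17/ 18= -0.94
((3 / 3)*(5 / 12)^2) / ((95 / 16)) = 5 / 171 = 0.03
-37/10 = -3.70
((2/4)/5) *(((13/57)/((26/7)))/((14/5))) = 1/456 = 0.00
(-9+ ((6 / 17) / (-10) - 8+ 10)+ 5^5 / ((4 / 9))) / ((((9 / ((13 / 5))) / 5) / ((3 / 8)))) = 31047029 / 8160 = 3804.78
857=857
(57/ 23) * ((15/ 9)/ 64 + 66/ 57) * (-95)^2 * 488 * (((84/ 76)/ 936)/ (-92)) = -165.86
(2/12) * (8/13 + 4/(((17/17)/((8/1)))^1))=212/39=5.44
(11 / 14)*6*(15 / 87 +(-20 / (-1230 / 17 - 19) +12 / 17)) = 27722277 / 5359403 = 5.17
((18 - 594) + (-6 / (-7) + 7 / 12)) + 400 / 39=-616219 / 1092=-564.30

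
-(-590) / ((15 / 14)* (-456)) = -413 / 342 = -1.21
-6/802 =-3/401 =-0.01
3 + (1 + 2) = 6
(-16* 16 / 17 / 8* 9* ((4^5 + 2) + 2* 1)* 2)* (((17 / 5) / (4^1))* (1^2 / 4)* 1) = -37008 / 5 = -7401.60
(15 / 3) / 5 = 1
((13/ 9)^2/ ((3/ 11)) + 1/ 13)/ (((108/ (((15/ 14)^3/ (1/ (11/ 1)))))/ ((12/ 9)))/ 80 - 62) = -335637500/ 2689796889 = -0.12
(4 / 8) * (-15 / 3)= -5 / 2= -2.50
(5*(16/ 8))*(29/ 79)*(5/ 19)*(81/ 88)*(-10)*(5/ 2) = -1468125/ 66044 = -22.23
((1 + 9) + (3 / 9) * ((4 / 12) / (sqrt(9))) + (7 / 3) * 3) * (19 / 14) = 4370 / 189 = 23.12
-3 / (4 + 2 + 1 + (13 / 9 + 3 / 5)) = -135 / 407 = -0.33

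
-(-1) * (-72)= -72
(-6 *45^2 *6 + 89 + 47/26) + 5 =-1892909/26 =-72804.19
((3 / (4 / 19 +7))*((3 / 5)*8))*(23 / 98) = 15732 / 33565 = 0.47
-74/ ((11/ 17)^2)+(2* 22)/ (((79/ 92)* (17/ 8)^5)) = -2382789853814/ 13572413063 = -175.56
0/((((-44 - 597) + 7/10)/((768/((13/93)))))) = 0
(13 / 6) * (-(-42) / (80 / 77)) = 7007 / 80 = 87.59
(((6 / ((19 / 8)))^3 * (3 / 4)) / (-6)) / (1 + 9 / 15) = -8640 / 6859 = -1.26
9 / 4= 2.25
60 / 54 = 10 / 9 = 1.11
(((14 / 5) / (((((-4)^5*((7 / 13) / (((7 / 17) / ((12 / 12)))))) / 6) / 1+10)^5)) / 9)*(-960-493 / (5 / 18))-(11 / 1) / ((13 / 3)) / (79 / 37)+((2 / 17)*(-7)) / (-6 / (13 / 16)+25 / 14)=-4601644144107774064367670971 / 4416962042961138178216719400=-1.04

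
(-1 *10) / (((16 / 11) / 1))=-55 / 8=-6.88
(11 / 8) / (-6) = -11 / 48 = -0.23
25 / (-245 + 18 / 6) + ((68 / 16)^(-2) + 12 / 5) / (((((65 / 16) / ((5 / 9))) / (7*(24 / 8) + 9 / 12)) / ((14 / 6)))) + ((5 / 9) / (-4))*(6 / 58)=40158140111 / 2372996340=16.92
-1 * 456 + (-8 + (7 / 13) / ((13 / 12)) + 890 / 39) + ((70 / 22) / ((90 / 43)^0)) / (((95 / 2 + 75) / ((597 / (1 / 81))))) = 31830196 / 39039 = 815.34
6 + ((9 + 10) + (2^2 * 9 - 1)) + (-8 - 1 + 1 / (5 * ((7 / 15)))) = 51.43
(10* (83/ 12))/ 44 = 415/ 264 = 1.57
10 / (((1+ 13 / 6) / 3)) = 180 / 19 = 9.47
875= 875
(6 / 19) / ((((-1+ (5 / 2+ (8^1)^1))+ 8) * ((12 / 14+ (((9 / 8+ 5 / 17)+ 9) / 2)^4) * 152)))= 8210448384 / 50998775853248315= 0.00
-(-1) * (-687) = -687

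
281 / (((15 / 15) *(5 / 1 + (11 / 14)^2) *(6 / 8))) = 220304 / 3303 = 66.70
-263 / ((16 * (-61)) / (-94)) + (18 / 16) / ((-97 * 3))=-149900 / 5917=-25.33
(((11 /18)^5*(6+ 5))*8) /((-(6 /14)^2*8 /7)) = -607645423 /17006112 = -35.73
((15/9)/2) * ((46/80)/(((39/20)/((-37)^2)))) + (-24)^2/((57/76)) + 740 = 863179/468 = 1844.40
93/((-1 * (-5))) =93/5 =18.60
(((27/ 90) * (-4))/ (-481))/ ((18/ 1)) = 1/ 7215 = 0.00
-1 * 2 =-2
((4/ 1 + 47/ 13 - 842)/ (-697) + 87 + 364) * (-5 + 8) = 12292074/ 9061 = 1356.59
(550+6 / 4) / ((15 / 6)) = 1103 / 5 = 220.60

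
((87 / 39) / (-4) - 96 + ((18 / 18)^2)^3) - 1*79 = -9077 / 52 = -174.56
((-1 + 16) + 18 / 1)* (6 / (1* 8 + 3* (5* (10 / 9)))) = 297 / 37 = 8.03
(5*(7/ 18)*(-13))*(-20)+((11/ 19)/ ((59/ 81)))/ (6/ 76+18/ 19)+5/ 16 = 506.64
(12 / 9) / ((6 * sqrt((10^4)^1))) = 1 / 450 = 0.00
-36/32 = -9/8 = -1.12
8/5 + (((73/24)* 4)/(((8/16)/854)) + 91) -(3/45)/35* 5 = 730564/35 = 20873.26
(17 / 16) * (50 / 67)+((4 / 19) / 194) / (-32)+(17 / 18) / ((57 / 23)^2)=0.95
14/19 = 0.74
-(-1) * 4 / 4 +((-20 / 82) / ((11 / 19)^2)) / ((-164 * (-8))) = 3252611 / 3254416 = 1.00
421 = 421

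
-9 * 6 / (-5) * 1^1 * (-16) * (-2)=1728 / 5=345.60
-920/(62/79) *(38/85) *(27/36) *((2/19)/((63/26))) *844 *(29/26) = -177891568/11067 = -16074.06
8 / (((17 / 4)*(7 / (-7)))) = -32 / 17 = -1.88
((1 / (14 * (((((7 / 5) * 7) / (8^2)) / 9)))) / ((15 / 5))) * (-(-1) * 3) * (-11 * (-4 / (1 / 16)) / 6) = 168960 / 343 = 492.59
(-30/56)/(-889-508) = 15/39116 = 0.00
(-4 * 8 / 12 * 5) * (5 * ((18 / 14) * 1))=-600 / 7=-85.71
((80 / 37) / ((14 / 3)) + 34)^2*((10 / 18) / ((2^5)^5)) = 99591845 / 5064445919232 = 0.00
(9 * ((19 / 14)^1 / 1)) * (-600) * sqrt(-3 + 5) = -51300 * sqrt(2) / 7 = -10364.17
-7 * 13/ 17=-91/ 17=-5.35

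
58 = 58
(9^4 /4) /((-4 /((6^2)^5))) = -24794911296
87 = 87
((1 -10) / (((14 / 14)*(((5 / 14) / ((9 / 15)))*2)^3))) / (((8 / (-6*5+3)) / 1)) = 18.00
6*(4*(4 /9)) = 32 /3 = 10.67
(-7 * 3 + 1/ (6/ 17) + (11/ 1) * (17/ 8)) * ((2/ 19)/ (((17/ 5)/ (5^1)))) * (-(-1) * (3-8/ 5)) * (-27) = -39375/ 1292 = -30.48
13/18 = 0.72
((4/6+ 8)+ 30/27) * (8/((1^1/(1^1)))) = 704/9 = 78.22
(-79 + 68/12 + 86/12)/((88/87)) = -11513/176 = -65.41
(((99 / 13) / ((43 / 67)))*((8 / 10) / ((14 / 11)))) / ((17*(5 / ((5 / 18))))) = 0.02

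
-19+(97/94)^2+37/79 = -12192593/698044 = -17.47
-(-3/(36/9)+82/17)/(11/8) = -554/187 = -2.96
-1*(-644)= 644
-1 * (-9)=9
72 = 72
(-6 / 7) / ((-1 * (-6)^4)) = 0.00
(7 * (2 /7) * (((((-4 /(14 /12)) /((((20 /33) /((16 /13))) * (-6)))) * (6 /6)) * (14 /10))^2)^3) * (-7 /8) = -37917664877740032 /1178420166015625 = -32.18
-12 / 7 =-1.71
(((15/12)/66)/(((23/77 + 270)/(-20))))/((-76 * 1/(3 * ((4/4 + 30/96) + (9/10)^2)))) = 5943/50617216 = 0.00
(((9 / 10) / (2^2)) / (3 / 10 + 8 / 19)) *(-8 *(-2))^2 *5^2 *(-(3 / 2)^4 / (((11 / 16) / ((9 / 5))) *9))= -4432320 / 1507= -2941.15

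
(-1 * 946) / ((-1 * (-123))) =-946 / 123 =-7.69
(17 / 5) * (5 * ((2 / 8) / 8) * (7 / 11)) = 119 / 352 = 0.34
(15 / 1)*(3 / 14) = 45 / 14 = 3.21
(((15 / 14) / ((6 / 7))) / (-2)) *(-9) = 45 / 8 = 5.62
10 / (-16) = -0.62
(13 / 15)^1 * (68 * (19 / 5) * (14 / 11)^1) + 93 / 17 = 4074173 / 14025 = 290.49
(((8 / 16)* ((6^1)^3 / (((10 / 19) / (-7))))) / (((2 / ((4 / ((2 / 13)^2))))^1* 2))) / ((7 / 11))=-953667 / 10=-95366.70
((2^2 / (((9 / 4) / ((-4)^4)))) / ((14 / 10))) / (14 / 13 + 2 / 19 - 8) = -1264640 / 26523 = -47.68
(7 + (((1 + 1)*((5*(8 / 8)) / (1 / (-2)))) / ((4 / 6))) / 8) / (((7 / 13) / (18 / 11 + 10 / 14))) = 30589 / 2156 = 14.19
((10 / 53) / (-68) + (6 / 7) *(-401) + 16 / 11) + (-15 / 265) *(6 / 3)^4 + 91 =-34989343 / 138754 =-252.17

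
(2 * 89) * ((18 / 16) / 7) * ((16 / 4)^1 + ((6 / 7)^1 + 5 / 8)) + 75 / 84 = 247307 / 1568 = 157.72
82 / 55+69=3877 / 55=70.49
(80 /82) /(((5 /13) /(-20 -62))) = -208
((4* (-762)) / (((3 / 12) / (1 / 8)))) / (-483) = 508 / 161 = 3.16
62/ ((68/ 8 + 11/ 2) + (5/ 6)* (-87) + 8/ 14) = -868/ 811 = -1.07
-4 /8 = -1 /2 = -0.50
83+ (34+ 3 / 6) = 235 / 2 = 117.50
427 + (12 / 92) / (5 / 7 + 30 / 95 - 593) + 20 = 269814431 / 603612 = 447.00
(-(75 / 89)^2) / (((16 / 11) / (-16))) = 61875 / 7921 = 7.81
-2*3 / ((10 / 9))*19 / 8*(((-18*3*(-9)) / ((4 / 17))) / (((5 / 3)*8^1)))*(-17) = 108079353 / 3200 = 33774.80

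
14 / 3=4.67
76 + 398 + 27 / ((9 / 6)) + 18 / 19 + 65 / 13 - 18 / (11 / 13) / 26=103900 / 209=497.13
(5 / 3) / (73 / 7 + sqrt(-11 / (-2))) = 5110 / 30357 - 245 * sqrt(22) / 30357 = 0.13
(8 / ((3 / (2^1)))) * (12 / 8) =8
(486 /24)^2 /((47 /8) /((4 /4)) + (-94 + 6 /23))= -50301 /10778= -4.67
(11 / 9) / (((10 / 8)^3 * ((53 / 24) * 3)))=5632 / 59625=0.09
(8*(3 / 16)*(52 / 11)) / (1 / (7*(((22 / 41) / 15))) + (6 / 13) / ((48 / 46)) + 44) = 28392 / 193937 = 0.15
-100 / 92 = -25 / 23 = -1.09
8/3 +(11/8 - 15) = -263/24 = -10.96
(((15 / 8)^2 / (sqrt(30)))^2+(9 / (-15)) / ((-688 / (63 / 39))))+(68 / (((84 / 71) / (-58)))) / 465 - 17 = -212457178303 / 8943427584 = -23.76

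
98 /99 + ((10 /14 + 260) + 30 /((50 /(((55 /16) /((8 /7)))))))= 23374291 /88704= 263.51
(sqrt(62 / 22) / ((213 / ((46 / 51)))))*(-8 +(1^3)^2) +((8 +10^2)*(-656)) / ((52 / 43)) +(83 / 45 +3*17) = -34241806 / 585 -322*sqrt(341) / 119493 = -58533.05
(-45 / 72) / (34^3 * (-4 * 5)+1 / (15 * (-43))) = 3225 / 4056172808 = 0.00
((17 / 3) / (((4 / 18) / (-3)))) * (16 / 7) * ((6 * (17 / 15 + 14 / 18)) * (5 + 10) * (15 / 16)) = -197370 / 7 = -28195.71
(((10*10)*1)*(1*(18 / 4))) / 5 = 90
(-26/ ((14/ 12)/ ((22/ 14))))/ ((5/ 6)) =-10296/ 245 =-42.02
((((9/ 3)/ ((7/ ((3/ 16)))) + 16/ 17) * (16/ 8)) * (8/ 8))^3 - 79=-60803327607/ 862801408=-70.47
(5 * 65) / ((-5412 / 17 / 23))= -127075 / 5412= -23.48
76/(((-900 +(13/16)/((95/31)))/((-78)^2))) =-702823680/1367597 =-513.91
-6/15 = -2/5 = -0.40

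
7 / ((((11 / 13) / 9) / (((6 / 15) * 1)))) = 1638 / 55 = 29.78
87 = 87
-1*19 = -19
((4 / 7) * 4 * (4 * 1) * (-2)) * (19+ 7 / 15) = -37376 / 105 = -355.96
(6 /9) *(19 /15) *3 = 38 /15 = 2.53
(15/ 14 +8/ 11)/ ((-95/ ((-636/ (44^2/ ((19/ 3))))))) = 14681/ 372680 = 0.04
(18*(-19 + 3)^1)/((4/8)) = -576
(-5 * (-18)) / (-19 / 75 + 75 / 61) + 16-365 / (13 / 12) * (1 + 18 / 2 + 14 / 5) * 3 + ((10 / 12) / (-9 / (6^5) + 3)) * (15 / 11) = -12829.27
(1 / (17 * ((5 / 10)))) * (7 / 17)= 14 / 289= 0.05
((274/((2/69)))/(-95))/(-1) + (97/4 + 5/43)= 123.87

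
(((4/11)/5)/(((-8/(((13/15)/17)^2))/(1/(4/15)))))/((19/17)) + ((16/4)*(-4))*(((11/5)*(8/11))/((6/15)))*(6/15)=-54574249/2131800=-25.60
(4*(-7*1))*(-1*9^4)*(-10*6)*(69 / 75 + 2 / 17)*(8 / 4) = -1944365472 / 85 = -22874887.91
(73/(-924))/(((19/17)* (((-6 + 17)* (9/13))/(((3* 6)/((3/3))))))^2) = -3565393/10090311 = -0.35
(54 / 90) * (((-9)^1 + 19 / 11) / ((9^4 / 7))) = -112 / 24057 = -0.00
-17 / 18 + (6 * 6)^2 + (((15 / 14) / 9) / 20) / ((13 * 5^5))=26516262503 / 20475000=1295.06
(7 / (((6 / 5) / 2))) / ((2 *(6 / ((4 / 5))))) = 7 / 9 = 0.78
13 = 13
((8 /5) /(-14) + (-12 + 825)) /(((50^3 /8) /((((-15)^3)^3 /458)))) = -14000025825 /3206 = -4366820.28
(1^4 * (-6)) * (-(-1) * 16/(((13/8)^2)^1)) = -6144/169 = -36.36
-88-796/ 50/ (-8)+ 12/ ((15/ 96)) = -921/ 100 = -9.21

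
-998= -998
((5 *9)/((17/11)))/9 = 55/17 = 3.24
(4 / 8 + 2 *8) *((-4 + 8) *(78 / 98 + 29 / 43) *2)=408936 / 2107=194.08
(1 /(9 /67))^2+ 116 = 13885 /81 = 171.42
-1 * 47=-47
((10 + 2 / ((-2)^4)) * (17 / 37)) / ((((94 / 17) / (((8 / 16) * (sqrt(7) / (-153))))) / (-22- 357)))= 57987 * sqrt(7) / 55648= 2.76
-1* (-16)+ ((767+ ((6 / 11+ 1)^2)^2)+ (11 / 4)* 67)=56980113 / 58564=972.95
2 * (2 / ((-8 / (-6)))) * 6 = 18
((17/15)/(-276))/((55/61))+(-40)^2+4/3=364622563/227700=1601.33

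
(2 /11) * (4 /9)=8 /99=0.08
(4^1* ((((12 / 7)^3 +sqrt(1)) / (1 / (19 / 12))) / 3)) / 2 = 39349 / 6174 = 6.37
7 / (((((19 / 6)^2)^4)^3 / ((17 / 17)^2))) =33168669368251318272 / 4898762930960846817716295277921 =0.00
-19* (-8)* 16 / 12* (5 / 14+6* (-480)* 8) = -98056720 / 21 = -4669367.62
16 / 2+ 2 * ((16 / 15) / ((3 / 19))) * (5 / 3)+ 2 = 878 / 27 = 32.52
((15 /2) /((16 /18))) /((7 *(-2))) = -135 /224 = -0.60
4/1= 4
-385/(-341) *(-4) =-140/31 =-4.52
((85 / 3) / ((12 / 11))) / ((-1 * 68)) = -55 / 144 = -0.38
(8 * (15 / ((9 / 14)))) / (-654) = -280 / 981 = -0.29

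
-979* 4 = -3916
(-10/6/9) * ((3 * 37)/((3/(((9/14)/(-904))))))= 185/37968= 0.00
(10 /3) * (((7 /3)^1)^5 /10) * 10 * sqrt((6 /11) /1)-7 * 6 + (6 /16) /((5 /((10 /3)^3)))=-353 /9 + 168070 * sqrt(66) /8019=131.05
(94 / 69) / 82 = 47 / 2829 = 0.02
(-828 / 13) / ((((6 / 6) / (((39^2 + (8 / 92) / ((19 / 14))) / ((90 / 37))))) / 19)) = -9837634 / 13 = -756741.08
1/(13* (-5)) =-1/65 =-0.02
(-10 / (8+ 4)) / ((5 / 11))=-11 / 6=-1.83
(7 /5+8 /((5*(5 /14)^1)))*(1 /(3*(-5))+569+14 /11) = 4610116 /1375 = 3352.81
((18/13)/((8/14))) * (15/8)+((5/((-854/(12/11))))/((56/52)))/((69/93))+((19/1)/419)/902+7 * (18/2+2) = 220319765965755/2702138783344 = 81.54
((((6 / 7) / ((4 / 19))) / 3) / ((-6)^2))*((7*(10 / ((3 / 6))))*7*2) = 73.89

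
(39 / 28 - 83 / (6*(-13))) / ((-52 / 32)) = -5366 / 3549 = -1.51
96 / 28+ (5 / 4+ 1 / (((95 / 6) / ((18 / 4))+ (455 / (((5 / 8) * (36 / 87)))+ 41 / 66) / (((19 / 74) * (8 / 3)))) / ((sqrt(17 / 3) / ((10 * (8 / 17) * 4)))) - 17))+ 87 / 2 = 148628690531640 * sqrt(51) / 21603771055832793469+ 29143487179141340959685 / 604905589563318217132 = 48.18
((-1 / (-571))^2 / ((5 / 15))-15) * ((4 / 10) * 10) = -19562448 / 326041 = -60.00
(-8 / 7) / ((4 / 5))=-10 / 7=-1.43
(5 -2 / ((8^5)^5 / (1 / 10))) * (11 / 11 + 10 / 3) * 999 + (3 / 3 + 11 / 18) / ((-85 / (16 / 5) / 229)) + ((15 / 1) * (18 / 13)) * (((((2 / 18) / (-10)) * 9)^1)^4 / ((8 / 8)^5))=203176429962803046632574168032891 / 9392786934427724330041344000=21631.11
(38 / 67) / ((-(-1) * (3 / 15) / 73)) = 207.01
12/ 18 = 0.67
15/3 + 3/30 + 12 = 171/10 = 17.10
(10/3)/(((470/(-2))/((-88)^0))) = -2/141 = -0.01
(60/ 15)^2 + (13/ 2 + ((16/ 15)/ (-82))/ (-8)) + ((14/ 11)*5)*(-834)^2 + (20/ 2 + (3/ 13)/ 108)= 4671249287321/ 1055340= 4426297.96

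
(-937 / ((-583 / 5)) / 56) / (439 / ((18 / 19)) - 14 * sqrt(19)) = 0.00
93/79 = 1.18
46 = 46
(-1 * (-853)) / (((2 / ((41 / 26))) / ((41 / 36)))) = 1433893 / 1872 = 765.97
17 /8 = 2.12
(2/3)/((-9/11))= -22/27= -0.81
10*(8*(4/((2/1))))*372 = 59520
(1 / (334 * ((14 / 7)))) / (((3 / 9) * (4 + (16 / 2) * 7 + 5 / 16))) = 12 / 161155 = 0.00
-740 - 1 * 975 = -1715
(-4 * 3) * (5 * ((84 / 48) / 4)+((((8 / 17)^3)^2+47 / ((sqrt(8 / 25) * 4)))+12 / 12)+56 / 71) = -705 * sqrt(2) / 4 - 327981584271 / 6855069596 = -297.10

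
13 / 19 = 0.68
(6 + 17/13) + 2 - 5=56/13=4.31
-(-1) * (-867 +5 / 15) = -2600 / 3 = -866.67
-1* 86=-86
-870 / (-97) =870 / 97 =8.97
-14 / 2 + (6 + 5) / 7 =-38 / 7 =-5.43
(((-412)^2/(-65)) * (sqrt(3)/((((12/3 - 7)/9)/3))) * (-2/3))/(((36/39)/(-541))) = 15905683.07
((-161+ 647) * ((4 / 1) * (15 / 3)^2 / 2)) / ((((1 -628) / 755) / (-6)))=36693000 / 209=175564.59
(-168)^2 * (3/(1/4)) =338688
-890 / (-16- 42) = 445 / 29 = 15.34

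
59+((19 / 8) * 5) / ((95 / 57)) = 529 / 8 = 66.12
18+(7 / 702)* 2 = 6325 / 351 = 18.02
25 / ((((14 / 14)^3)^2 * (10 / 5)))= 25 / 2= 12.50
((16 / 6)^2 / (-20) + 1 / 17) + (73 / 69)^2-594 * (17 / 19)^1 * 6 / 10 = -489116144 / 1537803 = -318.06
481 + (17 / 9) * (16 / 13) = 56549 / 117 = 483.32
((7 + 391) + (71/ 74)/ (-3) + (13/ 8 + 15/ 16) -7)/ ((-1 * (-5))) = 698399/ 8880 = 78.65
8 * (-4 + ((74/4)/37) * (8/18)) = -272/9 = -30.22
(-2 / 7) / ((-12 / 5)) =5 / 42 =0.12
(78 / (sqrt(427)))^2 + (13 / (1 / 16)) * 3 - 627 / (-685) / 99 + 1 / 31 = 17362780048 / 27202035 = 638.29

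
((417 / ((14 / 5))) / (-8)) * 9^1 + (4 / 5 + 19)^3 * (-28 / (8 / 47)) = -1277081.03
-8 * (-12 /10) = 48 /5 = 9.60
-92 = -92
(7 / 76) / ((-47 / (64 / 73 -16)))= 1932 / 65189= 0.03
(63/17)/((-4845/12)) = -252/27455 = -0.01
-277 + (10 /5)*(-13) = -303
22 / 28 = 0.79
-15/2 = -7.50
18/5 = 3.60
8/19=0.42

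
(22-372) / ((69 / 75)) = -8750 / 23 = -380.43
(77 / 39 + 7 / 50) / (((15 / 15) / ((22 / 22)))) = 4123 / 1950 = 2.11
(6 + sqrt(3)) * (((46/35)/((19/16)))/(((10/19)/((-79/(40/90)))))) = -392472/175 - 65412 * sqrt(3)/175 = -2890.11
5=5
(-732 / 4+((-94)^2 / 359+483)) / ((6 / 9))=174804 / 359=486.92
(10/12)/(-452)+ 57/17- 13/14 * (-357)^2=-118342.15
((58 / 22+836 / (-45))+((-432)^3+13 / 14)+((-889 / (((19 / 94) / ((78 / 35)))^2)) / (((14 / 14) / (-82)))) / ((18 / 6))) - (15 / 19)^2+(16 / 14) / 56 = -6800624980393933 / 87560550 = -77667682.31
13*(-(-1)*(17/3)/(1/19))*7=29393/3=9797.67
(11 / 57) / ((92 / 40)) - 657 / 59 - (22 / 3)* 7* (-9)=34880401 / 77349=450.95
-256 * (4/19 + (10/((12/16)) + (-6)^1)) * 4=-440320/57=-7724.91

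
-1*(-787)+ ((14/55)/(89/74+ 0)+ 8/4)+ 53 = 4122626/4895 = 842.21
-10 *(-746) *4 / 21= 29840 / 21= 1420.95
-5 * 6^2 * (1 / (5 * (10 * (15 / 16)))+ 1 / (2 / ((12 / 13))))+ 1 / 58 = -86.90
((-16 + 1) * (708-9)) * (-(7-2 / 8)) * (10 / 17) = 1415475 / 34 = 41631.62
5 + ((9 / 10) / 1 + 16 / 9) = 691 / 90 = 7.68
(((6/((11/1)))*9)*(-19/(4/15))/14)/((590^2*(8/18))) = -13851/85771840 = -0.00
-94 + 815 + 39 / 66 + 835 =34245 / 22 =1556.59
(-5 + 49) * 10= 440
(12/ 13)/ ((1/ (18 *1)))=216/ 13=16.62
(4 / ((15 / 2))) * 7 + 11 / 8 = 613 / 120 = 5.11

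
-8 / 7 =-1.14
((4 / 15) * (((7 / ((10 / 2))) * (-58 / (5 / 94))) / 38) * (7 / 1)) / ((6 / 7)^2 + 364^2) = -6545126 / 11564480625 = -0.00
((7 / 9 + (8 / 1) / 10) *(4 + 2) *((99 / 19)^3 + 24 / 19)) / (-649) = -2.08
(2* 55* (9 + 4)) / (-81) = -1430 / 81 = -17.65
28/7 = 4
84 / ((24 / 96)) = 336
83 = 83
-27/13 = -2.08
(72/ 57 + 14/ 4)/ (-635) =-181/ 24130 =-0.01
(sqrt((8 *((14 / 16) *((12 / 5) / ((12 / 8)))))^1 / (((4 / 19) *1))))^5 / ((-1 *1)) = -70756 *sqrt(1330) / 125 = -20643.30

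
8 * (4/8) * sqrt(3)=4 * sqrt(3)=6.93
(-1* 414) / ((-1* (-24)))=-69 / 4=-17.25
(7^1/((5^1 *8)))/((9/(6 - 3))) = 7/120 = 0.06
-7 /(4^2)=-7 /16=-0.44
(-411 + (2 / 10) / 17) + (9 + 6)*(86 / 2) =19891 / 85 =234.01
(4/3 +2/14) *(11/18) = 341/378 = 0.90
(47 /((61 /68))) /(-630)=-0.08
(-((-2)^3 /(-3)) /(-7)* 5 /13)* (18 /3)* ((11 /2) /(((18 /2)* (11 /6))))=80 /273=0.29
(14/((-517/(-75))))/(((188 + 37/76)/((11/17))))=1064/152609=0.01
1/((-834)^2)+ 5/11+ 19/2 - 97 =-665994859/7651116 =-87.05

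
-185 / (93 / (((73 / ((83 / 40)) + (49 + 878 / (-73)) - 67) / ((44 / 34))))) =-16366580 / 2066119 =-7.92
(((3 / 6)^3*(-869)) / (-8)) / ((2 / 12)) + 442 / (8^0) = 16751 / 32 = 523.47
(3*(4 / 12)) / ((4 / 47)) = 47 / 4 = 11.75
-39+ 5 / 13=-502 / 13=-38.62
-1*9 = -9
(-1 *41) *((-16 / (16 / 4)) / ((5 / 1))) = 164 / 5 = 32.80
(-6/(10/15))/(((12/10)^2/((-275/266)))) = 6875/1064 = 6.46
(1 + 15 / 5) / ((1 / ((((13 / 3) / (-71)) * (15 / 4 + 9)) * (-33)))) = 7293 / 71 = 102.72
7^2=49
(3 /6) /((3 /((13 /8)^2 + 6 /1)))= 553 /384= 1.44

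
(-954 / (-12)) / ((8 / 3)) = 477 / 16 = 29.81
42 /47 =0.89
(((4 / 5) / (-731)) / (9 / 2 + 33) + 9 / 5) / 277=0.01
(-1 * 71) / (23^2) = -71 / 529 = -0.13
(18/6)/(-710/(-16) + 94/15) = 360/6077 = 0.06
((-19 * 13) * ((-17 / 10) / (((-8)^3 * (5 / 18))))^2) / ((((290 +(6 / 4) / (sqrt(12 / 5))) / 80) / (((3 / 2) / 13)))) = -38695077 / 34446976000 +1334313 * sqrt(15) / 1377879040000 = -0.00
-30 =-30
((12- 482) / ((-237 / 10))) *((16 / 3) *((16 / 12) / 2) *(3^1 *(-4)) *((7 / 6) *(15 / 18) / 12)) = -1316000 / 19197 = -68.55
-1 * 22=-22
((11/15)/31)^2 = 121/216225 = 0.00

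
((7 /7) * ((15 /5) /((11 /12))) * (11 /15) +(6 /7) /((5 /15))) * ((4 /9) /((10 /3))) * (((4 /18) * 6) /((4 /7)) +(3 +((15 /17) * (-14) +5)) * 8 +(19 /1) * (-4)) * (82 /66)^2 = -98082988 /883575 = -111.01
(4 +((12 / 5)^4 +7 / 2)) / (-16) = -50847 / 20000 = -2.54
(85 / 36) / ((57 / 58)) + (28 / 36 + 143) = 149981 / 1026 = 146.18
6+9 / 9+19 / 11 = 8.73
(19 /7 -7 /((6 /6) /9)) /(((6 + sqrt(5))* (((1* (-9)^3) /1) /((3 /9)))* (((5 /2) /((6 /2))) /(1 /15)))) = 0.00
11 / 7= 1.57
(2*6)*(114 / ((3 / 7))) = 3192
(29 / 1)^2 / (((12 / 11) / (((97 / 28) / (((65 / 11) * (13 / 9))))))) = 29612451 / 94640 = 312.90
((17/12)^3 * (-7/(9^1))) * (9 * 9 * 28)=-240737/48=-5015.35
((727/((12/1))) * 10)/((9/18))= 3635/3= 1211.67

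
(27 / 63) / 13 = 3 / 91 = 0.03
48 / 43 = 1.12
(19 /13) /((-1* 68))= -19 /884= -0.02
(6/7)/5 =6/35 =0.17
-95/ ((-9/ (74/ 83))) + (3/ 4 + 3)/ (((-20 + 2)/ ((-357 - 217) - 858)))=229885/ 747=307.74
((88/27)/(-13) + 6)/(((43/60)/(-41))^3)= -1112660624000/1033591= -1076499.92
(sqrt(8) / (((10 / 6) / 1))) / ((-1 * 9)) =-2 * sqrt(2) / 15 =-0.19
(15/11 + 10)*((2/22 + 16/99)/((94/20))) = 31250/51183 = 0.61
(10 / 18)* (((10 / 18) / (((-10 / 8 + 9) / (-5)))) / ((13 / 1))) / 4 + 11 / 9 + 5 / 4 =322303 / 130572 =2.47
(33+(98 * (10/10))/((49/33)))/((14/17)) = 1683/14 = 120.21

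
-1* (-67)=67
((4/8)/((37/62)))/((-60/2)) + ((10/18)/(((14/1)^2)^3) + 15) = 187700039101/12536677440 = 14.97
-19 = -19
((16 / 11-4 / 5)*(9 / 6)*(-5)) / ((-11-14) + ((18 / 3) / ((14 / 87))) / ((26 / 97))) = -9828 / 228437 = -0.04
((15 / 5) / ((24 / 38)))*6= 57 / 2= 28.50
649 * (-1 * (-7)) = 4543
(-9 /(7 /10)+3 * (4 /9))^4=17635.36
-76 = -76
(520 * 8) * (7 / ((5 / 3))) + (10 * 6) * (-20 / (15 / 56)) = 12992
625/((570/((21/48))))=875/1824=0.48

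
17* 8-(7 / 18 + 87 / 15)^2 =791351 / 8100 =97.70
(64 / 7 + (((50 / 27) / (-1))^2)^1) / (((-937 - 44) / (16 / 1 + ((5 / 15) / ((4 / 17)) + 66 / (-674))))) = -1123323443 / 5061109473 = -0.22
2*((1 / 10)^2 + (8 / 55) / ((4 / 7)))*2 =291 / 275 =1.06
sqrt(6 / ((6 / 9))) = 3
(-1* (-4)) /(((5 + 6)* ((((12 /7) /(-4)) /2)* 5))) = -56 /165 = -0.34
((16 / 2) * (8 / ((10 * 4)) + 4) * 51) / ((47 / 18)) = 154224 / 235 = 656.27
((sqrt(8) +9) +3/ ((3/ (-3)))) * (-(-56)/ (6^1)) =56 * sqrt(2)/ 3 +56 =82.40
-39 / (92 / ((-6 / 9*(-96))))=-624 / 23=-27.13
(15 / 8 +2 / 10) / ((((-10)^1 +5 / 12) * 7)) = -249 / 8050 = -0.03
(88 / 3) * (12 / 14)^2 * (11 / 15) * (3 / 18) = 1936 / 735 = 2.63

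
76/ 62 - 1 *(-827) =25675/ 31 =828.23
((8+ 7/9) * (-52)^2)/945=213616/8505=25.12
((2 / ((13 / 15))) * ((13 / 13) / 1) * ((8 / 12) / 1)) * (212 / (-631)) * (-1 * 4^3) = 271360 / 8203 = 33.08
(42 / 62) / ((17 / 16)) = 336 / 527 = 0.64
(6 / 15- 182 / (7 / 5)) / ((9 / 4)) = -57.60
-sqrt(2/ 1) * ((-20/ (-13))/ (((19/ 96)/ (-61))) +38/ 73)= 8540374 * sqrt(2)/ 18031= 669.84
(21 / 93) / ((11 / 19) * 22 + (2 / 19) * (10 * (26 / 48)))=798 / 47027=0.02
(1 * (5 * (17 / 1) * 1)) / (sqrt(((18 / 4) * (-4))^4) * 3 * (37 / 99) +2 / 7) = 6545 / 27994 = 0.23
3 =3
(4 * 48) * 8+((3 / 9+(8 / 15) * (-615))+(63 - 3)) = 3805 / 3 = 1268.33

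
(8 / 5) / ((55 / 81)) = 648 / 275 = 2.36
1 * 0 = 0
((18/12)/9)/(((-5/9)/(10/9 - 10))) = 8/3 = 2.67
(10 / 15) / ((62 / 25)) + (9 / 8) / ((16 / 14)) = 7459 / 5952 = 1.25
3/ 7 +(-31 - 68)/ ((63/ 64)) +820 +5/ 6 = 30269/ 42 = 720.69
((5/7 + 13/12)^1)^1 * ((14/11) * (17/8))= 2567/528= 4.86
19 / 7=2.71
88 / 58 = 44 / 29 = 1.52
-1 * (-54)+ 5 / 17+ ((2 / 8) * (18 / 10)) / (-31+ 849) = 15100433 / 278120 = 54.29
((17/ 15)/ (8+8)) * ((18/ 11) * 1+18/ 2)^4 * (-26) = -13804302447/ 585640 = -23571.31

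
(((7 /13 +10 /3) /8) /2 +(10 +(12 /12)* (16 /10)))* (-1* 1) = -36947 /3120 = -11.84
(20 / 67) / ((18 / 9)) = 10 / 67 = 0.15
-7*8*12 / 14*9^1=-432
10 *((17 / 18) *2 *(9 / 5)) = 34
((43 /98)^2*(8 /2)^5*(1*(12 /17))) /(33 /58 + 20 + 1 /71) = 23390767104 /3459689737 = 6.76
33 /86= 0.38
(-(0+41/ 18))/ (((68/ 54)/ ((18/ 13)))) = -1107/ 442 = -2.50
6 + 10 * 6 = 66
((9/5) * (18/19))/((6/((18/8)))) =243/380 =0.64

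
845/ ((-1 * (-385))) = 169/ 77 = 2.19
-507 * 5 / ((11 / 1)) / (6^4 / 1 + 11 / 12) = -0.18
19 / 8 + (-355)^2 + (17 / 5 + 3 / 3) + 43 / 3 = 126046.11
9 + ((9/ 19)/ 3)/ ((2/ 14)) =192/ 19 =10.11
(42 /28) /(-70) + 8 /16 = 67 /140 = 0.48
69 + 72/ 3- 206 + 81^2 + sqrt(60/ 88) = sqrt(330)/ 22 + 6448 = 6448.83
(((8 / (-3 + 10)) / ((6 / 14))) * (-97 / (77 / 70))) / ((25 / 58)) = -90016 / 165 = -545.55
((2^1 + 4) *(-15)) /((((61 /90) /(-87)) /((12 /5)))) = 1691280 /61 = 27725.90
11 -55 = -44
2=2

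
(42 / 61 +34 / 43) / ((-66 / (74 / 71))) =-143560 / 6145689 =-0.02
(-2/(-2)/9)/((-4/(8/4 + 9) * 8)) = -11/288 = -0.04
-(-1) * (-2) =-2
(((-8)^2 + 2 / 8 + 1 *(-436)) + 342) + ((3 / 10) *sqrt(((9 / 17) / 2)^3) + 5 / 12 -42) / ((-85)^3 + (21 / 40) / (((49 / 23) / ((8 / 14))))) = -107428617107 / 3611054172 -3969 *sqrt(34) / 347864885236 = -29.75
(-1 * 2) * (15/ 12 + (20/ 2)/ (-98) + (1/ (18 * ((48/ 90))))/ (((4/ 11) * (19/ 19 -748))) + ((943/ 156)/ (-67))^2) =-6161766502301/ 2665779506208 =-2.31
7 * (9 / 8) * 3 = 189 / 8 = 23.62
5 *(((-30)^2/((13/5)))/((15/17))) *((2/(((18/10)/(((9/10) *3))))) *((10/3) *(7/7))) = 255000/13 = 19615.38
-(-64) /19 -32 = -544 /19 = -28.63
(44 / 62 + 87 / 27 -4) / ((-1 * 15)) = 19 / 4185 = 0.00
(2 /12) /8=1 /48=0.02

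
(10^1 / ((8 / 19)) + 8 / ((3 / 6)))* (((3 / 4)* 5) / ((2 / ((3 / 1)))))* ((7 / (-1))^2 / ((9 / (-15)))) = -584325 / 32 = -18260.16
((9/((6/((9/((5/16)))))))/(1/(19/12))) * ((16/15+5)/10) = 5187/125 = 41.50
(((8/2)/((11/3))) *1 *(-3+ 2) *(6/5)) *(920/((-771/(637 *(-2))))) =-5625984/2827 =-1990.09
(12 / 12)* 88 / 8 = 11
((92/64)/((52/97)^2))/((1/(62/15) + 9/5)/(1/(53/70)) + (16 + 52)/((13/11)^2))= 0.10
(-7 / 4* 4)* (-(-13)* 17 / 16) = -1547 / 16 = -96.69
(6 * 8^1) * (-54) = -2592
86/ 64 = 43/ 32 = 1.34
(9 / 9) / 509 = 1 / 509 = 0.00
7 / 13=0.54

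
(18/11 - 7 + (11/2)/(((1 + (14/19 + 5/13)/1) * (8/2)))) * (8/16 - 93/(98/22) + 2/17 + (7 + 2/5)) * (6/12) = 3327561749/109746560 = 30.32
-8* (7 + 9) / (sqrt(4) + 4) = -21.33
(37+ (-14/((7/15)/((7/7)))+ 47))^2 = 2916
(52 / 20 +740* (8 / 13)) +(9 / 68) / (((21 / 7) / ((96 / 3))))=459.40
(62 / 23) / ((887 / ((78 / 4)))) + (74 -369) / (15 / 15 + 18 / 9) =-6014668 / 61203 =-98.27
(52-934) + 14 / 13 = -11452 / 13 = -880.92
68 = 68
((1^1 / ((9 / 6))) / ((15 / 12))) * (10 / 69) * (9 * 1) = 0.70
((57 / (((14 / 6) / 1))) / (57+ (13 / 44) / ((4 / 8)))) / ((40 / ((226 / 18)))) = 23617 / 177380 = 0.13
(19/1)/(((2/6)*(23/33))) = 1881/23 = 81.78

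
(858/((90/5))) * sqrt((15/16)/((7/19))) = 143 * sqrt(1995)/84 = 76.04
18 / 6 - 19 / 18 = 35 / 18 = 1.94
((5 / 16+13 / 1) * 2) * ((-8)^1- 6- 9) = -4899 / 8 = -612.38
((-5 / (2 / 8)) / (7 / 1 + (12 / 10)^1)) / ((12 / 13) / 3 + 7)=-260 / 779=-0.33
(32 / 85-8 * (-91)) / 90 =30956 / 3825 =8.09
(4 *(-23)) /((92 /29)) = -29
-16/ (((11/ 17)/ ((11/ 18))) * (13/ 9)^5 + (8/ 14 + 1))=-12492144/ 6425009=-1.94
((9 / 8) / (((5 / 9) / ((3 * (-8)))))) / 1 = -243 / 5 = -48.60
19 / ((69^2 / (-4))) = -76 / 4761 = -0.02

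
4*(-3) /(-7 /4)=6.86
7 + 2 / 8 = 29 / 4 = 7.25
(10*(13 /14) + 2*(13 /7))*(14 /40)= 91 /20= 4.55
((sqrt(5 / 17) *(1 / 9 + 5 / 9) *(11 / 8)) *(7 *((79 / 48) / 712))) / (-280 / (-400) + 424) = 30415 *sqrt(85) / 14804838144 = 0.00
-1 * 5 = -5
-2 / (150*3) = -1 / 225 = -0.00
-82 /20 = -4.10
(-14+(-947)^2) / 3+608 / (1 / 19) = 310483.67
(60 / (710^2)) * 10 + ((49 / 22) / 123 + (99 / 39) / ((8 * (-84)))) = 0.02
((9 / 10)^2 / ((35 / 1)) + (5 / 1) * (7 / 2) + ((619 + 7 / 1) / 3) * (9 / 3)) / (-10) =-2252331 / 35000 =-64.35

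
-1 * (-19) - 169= -150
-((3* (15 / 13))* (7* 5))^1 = -1575 / 13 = -121.15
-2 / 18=-1 / 9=-0.11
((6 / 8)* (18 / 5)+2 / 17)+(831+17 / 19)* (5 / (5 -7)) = -6708449 / 3230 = -2076.92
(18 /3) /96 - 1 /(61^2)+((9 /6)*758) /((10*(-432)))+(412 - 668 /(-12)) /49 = 2453106599 /262553760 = 9.34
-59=-59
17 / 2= 8.50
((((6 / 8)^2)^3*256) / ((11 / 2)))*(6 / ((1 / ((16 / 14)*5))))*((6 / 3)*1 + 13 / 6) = 91125 / 77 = 1183.44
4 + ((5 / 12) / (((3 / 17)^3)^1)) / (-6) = -16789 / 1944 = -8.64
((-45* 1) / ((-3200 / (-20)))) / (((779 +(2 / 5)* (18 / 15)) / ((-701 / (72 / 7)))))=122675 / 4988672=0.02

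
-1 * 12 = -12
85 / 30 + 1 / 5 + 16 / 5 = 6.23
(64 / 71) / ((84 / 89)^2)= 31684 / 31311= 1.01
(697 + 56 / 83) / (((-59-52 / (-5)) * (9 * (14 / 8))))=-1158140 / 1270647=-0.91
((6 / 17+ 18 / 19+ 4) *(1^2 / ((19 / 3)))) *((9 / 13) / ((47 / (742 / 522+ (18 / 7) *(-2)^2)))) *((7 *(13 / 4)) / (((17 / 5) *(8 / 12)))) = 205976070 / 142200427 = 1.45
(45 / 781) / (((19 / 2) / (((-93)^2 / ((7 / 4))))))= 3113640 / 103873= 29.98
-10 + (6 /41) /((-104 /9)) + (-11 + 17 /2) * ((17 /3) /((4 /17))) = -898267 /12792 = -70.22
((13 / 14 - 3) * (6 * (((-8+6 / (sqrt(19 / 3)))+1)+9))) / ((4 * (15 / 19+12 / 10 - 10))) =8265 / 10654+1305 * sqrt(57) / 10654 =1.70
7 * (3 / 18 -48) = -2009 / 6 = -334.83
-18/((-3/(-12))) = -72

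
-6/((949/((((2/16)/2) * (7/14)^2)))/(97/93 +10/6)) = -63/235352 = -0.00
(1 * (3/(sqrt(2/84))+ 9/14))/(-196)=-3 * sqrt(42)/196 - 9/2744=-0.10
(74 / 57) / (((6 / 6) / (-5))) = -370 / 57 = -6.49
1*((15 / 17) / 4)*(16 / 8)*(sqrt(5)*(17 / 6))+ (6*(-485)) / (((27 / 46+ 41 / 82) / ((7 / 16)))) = -46851 / 40+ 5*sqrt(5) / 4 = -1168.48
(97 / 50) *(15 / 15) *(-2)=-97 / 25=-3.88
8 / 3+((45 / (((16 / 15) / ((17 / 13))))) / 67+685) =688.49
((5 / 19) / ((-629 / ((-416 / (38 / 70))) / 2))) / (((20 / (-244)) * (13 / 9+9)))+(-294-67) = -3860673163 / 10672243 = -361.75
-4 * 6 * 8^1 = -192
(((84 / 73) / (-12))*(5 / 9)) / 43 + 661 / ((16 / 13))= 242760283 / 452016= 537.06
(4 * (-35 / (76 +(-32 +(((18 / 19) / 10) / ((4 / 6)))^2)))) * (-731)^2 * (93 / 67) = -251161425942000 / 106471643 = -2358951.35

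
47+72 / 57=917 / 19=48.26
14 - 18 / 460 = 3211 / 230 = 13.96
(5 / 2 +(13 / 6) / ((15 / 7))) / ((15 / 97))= 15326 / 675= 22.71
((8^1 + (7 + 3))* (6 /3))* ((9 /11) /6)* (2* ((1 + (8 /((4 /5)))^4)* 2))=2160216 /11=196383.27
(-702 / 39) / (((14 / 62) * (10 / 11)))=-3069 / 35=-87.69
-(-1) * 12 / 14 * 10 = 60 / 7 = 8.57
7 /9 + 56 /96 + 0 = 49 /36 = 1.36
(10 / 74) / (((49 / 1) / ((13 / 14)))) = 65 / 25382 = 0.00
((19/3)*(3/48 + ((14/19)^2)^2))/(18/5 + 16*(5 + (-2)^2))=3724885/242973216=0.02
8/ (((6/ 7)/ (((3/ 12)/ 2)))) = 7/ 6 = 1.17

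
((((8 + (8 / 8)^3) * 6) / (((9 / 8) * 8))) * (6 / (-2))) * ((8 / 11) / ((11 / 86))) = -12384 / 121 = -102.35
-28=-28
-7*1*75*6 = -3150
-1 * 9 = -9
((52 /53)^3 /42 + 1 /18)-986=-18494419009 /18758502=-985.92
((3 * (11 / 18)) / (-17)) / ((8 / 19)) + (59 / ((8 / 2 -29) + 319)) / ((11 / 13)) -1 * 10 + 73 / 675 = -980777891 / 98960400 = -9.91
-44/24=-1.83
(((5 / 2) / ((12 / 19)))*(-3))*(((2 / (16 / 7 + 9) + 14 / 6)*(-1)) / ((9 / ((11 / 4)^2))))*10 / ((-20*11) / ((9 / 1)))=-621775 / 60672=-10.25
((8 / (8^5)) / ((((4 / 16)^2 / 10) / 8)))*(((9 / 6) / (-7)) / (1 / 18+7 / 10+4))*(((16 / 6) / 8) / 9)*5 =-125 / 47936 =-0.00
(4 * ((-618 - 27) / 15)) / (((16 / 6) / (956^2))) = -58948872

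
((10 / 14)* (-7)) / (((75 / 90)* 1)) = -6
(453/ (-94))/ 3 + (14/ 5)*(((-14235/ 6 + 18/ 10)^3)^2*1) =58405735340976360193765433121/ 117500000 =497070088008309448457.58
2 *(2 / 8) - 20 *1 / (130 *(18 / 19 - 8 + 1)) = 1571 / 2990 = 0.53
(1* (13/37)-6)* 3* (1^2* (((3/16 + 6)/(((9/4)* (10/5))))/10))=-6897/2960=-2.33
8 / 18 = 4 / 9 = 0.44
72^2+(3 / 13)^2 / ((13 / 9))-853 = 9515288 / 2197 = 4331.04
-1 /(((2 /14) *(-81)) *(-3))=-7 /243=-0.03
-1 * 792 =-792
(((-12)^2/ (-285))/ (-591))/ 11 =0.00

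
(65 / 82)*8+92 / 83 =25352 / 3403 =7.45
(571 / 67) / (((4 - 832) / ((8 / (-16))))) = 571 / 110952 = 0.01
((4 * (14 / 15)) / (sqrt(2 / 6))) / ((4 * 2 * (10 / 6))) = 7 * sqrt(3) / 25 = 0.48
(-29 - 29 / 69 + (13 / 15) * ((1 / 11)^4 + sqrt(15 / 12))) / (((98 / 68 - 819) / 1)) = 5052598934 / 140406677565 - 221 * sqrt(5) / 416955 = 0.03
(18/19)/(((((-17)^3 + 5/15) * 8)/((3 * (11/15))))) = -297/5600440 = -0.00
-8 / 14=-4 / 7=-0.57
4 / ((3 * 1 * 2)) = 2 / 3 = 0.67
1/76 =0.01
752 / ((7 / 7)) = 752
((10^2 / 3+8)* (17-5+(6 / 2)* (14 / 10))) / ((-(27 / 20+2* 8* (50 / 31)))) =-415152 / 16837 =-24.66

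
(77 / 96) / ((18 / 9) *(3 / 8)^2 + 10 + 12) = 77 / 2139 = 0.04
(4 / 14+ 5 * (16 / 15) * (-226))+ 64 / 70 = -18062 / 15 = -1204.13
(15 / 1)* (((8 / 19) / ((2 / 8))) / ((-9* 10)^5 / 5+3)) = -160 / 7479539981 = -0.00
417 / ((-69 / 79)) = -10981 / 23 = -477.43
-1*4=-4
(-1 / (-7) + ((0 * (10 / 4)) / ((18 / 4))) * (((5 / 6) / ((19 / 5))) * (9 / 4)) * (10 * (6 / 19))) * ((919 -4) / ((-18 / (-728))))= 15860 / 3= 5286.67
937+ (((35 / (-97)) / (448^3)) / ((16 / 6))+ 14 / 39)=937.36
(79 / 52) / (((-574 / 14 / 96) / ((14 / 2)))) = -24.90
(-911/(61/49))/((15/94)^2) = -394430204/13725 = -28738.08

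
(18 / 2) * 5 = 45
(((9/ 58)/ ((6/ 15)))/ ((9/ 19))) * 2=95/ 58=1.64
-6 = -6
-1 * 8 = -8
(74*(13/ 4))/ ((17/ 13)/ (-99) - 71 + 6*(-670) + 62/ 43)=-26619021/ 452641936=-0.06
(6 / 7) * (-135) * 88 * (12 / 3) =-285120 / 7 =-40731.43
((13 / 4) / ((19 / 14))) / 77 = 0.03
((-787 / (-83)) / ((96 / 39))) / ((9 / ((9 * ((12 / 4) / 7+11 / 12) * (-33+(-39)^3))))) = -2859042719 / 9296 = -307556.23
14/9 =1.56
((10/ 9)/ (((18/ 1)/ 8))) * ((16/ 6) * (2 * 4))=2560/ 243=10.53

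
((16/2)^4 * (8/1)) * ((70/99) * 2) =46338.59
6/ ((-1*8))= -3/ 4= -0.75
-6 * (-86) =516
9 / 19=0.47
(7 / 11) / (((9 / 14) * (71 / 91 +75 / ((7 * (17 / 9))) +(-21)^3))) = -21658 / 202480245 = -0.00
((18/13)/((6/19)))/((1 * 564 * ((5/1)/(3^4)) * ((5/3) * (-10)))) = -4617/611000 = -0.01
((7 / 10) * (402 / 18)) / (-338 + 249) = -469 / 2670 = -0.18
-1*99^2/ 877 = -11.18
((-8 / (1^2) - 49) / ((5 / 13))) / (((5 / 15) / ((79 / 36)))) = -975.65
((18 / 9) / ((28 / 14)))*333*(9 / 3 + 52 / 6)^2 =45325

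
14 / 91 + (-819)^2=670761.15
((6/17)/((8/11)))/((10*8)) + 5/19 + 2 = 234547/103360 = 2.27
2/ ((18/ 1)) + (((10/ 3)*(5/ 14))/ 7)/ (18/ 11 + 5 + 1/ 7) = 0.14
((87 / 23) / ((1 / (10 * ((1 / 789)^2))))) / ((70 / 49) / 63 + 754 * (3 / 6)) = 42630 / 264512008829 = 0.00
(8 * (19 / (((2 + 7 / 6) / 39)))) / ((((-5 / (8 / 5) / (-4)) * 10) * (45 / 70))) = 46592 / 125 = 372.74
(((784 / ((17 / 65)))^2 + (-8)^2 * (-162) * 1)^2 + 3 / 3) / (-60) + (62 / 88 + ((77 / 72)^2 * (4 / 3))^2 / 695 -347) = -12959661697948139538347291269 / 9652186122036480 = -1342665955058.67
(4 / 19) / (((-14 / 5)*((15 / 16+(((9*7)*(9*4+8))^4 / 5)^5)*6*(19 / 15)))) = -1250000 / 29012806624636678036909583585598450695129553800753503025658153239781012357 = -0.00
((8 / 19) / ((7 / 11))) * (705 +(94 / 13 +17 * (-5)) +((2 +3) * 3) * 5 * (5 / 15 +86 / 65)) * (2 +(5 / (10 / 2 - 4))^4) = 28369176 / 91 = 311749.19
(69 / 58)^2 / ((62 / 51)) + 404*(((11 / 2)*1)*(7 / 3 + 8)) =22961.83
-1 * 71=-71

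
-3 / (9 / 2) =-2 / 3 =-0.67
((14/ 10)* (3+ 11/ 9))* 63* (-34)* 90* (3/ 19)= -179928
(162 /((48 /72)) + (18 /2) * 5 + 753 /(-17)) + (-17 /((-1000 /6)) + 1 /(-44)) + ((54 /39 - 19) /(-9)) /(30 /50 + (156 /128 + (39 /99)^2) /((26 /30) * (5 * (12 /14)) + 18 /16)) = 390001296401802 /1585374522875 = 246.00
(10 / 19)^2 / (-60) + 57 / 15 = 20552 / 5415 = 3.80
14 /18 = 7 /9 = 0.78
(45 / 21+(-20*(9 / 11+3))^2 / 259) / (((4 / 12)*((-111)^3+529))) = -2318265 / 42843609578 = -0.00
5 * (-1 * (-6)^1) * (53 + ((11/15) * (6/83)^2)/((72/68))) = 10954258/6889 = 1590.11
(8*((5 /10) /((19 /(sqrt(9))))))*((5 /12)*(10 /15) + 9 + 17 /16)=1489 /228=6.53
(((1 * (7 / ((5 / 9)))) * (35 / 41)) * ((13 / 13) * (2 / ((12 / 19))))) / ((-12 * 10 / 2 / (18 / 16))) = -0.64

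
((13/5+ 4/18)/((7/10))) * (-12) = -1016/21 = -48.38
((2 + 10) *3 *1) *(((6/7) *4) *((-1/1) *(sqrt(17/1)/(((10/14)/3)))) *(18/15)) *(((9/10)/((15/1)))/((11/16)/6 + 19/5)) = -2239488 *sqrt(17)/234875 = -39.31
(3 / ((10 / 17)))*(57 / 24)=969 / 80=12.11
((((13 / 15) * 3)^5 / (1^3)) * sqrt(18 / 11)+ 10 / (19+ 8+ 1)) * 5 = 25 / 14+ 1113879 * sqrt(22) / 6875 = 761.72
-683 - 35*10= -1033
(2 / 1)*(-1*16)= -32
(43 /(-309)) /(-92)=43 /28428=0.00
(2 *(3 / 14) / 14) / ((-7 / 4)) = -0.02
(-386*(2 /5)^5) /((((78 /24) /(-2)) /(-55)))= -1086976 /8125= -133.78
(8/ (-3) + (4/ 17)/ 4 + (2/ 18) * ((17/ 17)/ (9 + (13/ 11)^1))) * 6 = -44501/ 2856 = -15.58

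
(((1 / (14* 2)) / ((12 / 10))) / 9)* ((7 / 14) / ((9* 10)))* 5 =5 / 54432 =0.00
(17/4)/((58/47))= 799/232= 3.44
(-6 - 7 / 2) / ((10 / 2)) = -19 / 10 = -1.90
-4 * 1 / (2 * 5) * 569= -1138 / 5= -227.60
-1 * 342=-342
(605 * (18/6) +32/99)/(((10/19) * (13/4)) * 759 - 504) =6829246/2988117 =2.29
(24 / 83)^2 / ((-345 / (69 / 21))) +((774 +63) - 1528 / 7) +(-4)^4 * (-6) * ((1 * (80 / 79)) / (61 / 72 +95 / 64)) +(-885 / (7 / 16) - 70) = -54776770733459 / 25581578155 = -2141.26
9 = 9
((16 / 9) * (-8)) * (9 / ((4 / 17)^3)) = -9826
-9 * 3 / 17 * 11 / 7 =-297 / 119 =-2.50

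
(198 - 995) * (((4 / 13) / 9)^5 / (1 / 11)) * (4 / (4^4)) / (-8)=17534 / 21924480357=0.00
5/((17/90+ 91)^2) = 40500/67354849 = 0.00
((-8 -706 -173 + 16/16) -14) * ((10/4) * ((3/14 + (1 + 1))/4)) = -34875/28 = -1245.54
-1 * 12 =-12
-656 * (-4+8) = -2624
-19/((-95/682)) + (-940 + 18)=-3928/5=-785.60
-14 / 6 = -7 / 3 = -2.33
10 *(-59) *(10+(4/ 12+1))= -20060/ 3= -6686.67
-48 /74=-24 /37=-0.65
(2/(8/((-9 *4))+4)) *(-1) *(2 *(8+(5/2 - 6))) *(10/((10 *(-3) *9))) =3/17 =0.18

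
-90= -90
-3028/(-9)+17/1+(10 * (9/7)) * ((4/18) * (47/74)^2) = 30582928/86247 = 354.60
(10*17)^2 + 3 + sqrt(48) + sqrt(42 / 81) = sqrt(42) / 9 + 4*sqrt(3) + 28903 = 28910.65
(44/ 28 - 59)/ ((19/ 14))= -804/ 19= -42.32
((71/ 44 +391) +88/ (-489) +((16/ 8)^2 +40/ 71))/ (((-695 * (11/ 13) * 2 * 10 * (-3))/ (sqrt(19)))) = 7884070961 * sqrt(19)/ 700726633200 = 0.05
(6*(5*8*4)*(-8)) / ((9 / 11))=-28160 / 3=-9386.67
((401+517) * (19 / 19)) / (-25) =-918 / 25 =-36.72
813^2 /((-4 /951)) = -157145379.75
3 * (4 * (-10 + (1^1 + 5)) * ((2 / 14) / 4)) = -12 / 7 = -1.71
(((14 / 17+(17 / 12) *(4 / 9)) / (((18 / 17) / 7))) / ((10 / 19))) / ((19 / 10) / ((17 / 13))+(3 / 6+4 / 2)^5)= 1723528 / 9358173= 0.18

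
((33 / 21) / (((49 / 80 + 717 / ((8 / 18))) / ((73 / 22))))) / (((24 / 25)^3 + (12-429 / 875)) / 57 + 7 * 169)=216718750 / 79365682940851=0.00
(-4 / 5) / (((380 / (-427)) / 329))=140483 / 475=295.75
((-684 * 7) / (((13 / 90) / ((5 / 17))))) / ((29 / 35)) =-75411000 / 6409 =-11766.42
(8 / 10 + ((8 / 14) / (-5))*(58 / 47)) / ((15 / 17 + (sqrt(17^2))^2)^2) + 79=788995349999 / 9987281920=79.00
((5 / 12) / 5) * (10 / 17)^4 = 2500 / 250563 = 0.01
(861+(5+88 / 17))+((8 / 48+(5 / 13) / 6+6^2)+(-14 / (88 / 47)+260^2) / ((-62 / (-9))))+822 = 6958066091 / 602888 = 11541.23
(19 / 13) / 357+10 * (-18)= -835361 / 4641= -180.00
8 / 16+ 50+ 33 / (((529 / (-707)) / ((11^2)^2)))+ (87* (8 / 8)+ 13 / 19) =-12977610719 / 20102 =-645588.04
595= 595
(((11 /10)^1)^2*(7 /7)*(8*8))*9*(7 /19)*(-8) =-975744 /475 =-2054.20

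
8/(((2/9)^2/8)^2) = 209952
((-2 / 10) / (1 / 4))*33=-132 / 5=-26.40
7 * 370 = 2590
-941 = -941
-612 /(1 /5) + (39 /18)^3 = -658763 /216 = -3049.83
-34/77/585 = -34/45045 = -0.00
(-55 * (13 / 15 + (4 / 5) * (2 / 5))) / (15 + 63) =-979 / 1170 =-0.84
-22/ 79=-0.28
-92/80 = -23/20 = -1.15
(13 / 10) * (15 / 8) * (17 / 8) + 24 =3735 / 128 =29.18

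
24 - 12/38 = 450/19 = 23.68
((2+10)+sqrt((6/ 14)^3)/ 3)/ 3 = sqrt(21)/ 147+4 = 4.03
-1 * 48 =-48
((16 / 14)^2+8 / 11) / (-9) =-1096 / 4851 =-0.23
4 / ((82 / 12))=24 / 41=0.59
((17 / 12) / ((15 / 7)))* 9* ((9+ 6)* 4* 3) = 1071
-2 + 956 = 954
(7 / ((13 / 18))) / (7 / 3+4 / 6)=42 / 13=3.23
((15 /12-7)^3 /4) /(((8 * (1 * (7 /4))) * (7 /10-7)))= 60835 /112896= 0.54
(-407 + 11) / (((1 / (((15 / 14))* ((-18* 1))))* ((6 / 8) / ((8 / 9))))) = 63360 / 7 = 9051.43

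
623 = 623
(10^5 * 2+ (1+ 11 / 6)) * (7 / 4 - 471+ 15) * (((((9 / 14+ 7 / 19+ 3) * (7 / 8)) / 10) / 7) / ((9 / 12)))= -332359965509 / 54720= -6073829.78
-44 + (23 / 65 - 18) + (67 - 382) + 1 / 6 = -146827 / 390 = -376.48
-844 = -844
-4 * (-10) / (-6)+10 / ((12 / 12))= 10 / 3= 3.33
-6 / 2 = -3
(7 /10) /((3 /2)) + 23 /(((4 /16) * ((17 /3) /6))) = 24959 /255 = 97.88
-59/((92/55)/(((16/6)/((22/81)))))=-7965/23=-346.30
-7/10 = -0.70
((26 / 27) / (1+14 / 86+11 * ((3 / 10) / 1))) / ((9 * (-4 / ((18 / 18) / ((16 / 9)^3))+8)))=-8385 / 5062322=-0.00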